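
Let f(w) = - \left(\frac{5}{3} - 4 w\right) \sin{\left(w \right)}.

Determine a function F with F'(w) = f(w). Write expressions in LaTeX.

An antiderivative is F(w) = - 4 w \cos{\left(w \right)} + 4 \sin{\left(w \right)} + \frac{5 \cos{\left(w \right)}}{3}.

Since d/dw undoes antidifferentiation here, F'(w) = f(w) is required of F(w).
Check: d/dw[- 4 w \cos{\left(w \right)} + 4 \sin{\left(w \right)} + \frac{5 \cos{\left(w \right)}}{3}] = 4 w \sin{\left(w \right)} - \frac{5 \sin{\left(w \right)}}{3}, which equals f(w).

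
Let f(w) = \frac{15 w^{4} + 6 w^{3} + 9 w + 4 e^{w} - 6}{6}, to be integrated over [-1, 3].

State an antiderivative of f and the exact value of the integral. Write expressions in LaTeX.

Since d/dw undoes antidifferentiation here, F'(w) = f(w) is required of F(w).
F(w) = \frac{6 w^{5} + 3 w^{4} + 9 w^{2} - 12 w + 8 e^{w} + 6}{12} is an antiderivative of f.
Check: d/dw[\frac{6 w^{5} + 3 w^{4} + 9 w^{2} - 12 w + 8 e^{w} + 6}{12}] = \frac{5 w^{4}}{2} + w^{3} + \frac{3 w}{2} + \frac{2 e^{w}}{3} - 1, which equals f(w).
F(3) = \frac{2 e^{3}}{3} + 146; F(-1) = \frac{2}{3 e} + 2.
Integral = F(3) - F(-1) = - \frac{2}{3 e} + \frac{2 e^{3}}{3} + 144.

Antiderivative: F(w) = \frac{6 w^{5} + 3 w^{4} + 9 w^{2} - 12 w + 8 e^{w} + 6}{12}; value = - \frac{2}{3 e} + \frac{2 e^{3}}{3} + 144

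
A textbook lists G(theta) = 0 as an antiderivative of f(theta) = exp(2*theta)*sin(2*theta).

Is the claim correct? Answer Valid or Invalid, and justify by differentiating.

Invalid: d/dtheta[G] - f = -exp(2*theta)*sin(2*theta), which is not 0.

d/dtheta[G] = 0
d/dtheta[G] - f(theta) = -exp(2*theta)*sin(2*theta) != 0.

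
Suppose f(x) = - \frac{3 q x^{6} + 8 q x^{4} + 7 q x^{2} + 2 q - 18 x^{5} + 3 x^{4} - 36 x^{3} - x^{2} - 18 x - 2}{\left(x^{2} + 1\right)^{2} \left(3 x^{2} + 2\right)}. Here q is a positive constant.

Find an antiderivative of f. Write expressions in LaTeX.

A candidate is checked by its d/dx: the result must match f(x).
Check: d/dx[\frac{- q x \left(x^{2} + 1\right) + x + 3 \left(x^{2} + 1\right) \log{\left(\frac{x^{2}}{2} + \frac{1}{3} \right)}}{x^{2} + 1}] = \frac{- 3 q x^{6} - 8 q x^{4} - 7 q x^{2} - 2 q + 18 x^{5} - 3 x^{4} + 36 x^{3} + x^{2} + 18 x + 2}{3 x^{6} + 8 x^{4} + 7 x^{2} + 2}, which equals f(x).

An antiderivative is F(x) = \frac{- q x \left(x^{2} + 1\right) + x + 3 \left(x^{2} + 1\right) \log{\left(\frac{x^{2}}{2} + \frac{1}{3} \right)}}{x^{2} + 1}.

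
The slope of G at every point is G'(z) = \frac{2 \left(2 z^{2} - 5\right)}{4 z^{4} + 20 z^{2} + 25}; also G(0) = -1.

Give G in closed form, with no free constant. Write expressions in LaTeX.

G(z) = \frac{- 2 z^{2} - 2 z - 5}{2 z^{2} + 5}

Recognize the product-rule pattern: G'(z) = u'v + uv' with u = - z, v = \frac{1}{z^{2} + \frac{5}{2}}, so integration by parts undoes it.
A general antiderivative is - \frac{z}{z^{2} + \frac{5}{2}} + C.
The condition gives C = -1 - (0) = -1.
So G(z) = \frac{- 2 z^{2} - 2 z - 5}{2 z^{2} + 5}.
Check: d/dz[\frac{- 2 z^{2} - 2 z - 5}{2 z^{2} + 5}] = \frac{4 z^{2} - 10}{4 z^{4} + 20 z^{2} + 25}, which equals G'(z).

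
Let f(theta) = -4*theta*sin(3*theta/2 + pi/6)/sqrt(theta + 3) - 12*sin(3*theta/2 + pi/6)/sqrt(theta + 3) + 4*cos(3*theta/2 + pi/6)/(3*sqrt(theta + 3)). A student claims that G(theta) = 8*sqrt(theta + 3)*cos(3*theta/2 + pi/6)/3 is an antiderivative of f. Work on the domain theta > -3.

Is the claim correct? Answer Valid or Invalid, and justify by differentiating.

Valid - differentiating G returns exactly f.

d/dtheta[G] = (-12*theta*sin(3*theta/2 + pi/6) - 36*sin(3*theta/2 + pi/6) + 4*cos(3*theta/2 + pi/6))/(3*sqrt(theta + 3))
This equals f(theta) exactly, so the claim holds.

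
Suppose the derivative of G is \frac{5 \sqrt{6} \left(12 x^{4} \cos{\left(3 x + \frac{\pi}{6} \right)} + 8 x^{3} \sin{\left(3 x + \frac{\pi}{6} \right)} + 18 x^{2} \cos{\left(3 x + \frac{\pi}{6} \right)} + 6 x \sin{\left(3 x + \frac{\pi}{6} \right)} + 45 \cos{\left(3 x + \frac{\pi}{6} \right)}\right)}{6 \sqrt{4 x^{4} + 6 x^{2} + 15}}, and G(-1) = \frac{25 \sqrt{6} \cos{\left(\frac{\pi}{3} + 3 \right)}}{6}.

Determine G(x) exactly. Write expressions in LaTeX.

G(x) = 5 \sqrt{\frac{2 x^{4}}{3} + x^{2} + \frac{5}{2}} \sin{\left(3 x + \frac{\pi}{6} \right)}

G'(x) has the shape u'v + uv' for u = 5 \sqrt{\frac{2 x^{4}}{3} + x^{2} + \frac{5}{2}} and v = \sin{\left(3 x + \frac{\pi}{6} \right)} — it is the derivative of the product u*v.
A general antiderivative is 5 \sqrt{\frac{2 x^{4}}{3} + x^{2} + \frac{5}{2}} \sin{\left(3 x + \frac{\pi}{6} \right)} + C.
The condition gives C = \frac{25 \sqrt{6} \cos{\left(\frac{\pi}{3} + 3 \right)}}{6} - (\frac{25 \sqrt{6} \cos{\left(\frac{\pi}{3} + 3 \right)}}{6}) = 0.
So G(x) = 5 \sqrt{\frac{2 x^{4}}{3} + x^{2} + \frac{5}{2}} \sin{\left(3 x + \frac{\pi}{6} \right)}.
Check: d/dx[5 \sqrt{\frac{2 x^{4}}{3} + x^{2} + \frac{5}{2}} \sin{\left(3 x + \frac{\pi}{6} \right)}] = \frac{\sqrt{6} \left(60 x^{4} \cos{\left(3 x + \frac{\pi}{6} \right)} + 40 x^{3} \sin{\left(3 x + \frac{\pi}{6} \right)} + 90 x^{2} \cos{\left(3 x + \frac{\pi}{6} \right)} + 30 x \sin{\left(3 x + \frac{\pi}{6} \right)} + 225 \cos{\left(3 x + \frac{\pi}{6} \right)}\right)}{6 \sqrt{4 x^{4} + 6 x^{2} + 15}}, which equals G'(x).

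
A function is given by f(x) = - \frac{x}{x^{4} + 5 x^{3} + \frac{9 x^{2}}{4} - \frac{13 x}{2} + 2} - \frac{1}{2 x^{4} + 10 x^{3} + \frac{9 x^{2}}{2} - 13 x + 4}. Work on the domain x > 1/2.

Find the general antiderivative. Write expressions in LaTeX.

The denominator factors as \left(x + 2\right) \left(x + 4\right) \left(2 x - 1\right)^{2}; partial fractions split f into directly integrable pieces: - \frac{136}{2025 \left(2 x - 1\right)} - \frac{16}{45 \left(2 x - 1\right)^{2}} - \frac{7}{81 \left(x + 4\right)} + \frac{3}{25 \left(x + 2\right)}.
Check: d/dx[\frac{- 136 x \log{\left(x - \frac{1}{2} \right)} + 486 x \log{\left(x + 2 \right)} - 350 x \log{\left(x + 4 \right)} + 68 \log{\left(x - \frac{1}{2} \right)} - 243 \log{\left(x + 2 \right)} + 175 \log{\left(x + 4 \right)} + 360}{4050 x - 2025}] = \frac{- 4 x - 2}{4 x^{4} + 20 x^{3} + 9 x^{2} - 26 x + 8}, which equals f(x).

F(x) = \frac{- 136 x \log{\left(x - \frac{1}{2} \right)} + 486 x \log{\left(x + 2 \right)} - 350 x \log{\left(x + 4 \right)} + 68 \log{\left(x - \frac{1}{2} \right)} - 243 \log{\left(x + 2 \right)} + 175 \log{\left(x + 4 \right)} + 360}{4050 x - 2025} + C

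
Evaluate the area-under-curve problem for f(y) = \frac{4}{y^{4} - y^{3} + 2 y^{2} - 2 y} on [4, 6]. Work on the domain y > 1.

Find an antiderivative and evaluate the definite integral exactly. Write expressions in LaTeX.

Antiderivative: F(y) = \frac{- 6 \log{\left(y \right)} + 4 \log{\left(y - 1 \right)} + \log{\left(y^{2} + 2 \right)} - 2 \sqrt{2} \operatorname{atan}{\left(\frac{\sqrt{2} y}{2} \right)}}{3}; value = - 2 \log{\left(6 \right)} - \frac{4 \log{\left(3 \right)}}{3} - \frac{2 \sqrt{2} \operatorname{atan}{\left(3 \sqrt{2} \right)}}{3} - \frac{\log{\left(18 \right)}}{3} + \frac{2 \sqrt{2} \operatorname{atan}{\left(2 \sqrt{2} \right)}}{3} + \frac{\log{\left(38 \right)}}{3} + \frac{4 \log{\left(5 \right)}}{3} + 2 \log{\left(4 \right)}

Factor the denominator (y \left(y - 1\right) \left(y^{2} + 2\right)) and decompose: f = \frac{2 \left(y - 2\right)}{3 \left(y^{2} + 2\right)} + \frac{4}{3 \left(y - 1\right)} - \frac{2}{y}; each piece integrates to a log, atan, or power term.
F(y) = \frac{- 6 \log{\left(y \right)} + 4 \log{\left(y - 1 \right)} + \log{\left(y^{2} + 2 \right)} - 2 \sqrt{2} \operatorname{atan}{\left(\frac{\sqrt{2} y}{2} \right)}}{3} is an antiderivative of f.
Check: d/dy[\frac{- 6 \log{\left(y \right)} + 4 \log{\left(y - 1 \right)} + \log{\left(y^{2} + 2 \right)} - 2 \sqrt{2} \operatorname{atan}{\left(\frac{\sqrt{2} y}{2} \right)}}{3}] = \frac{4}{y^{4} - y^{3} + 2 y^{2} - 2 y} = f(y).
F(6) = - 2 \log{\left(6 \right)} - \frac{2 \sqrt{2} \operatorname{atan}{\left(3 \sqrt{2} \right)}}{3} + \frac{\log{\left(38 \right)}}{3} + \frac{4 \log{\left(5 \right)}}{3}; F(4) = - 2 \log{\left(4 \right)} - \frac{2 \sqrt{2} \operatorname{atan}{\left(2 \sqrt{2} \right)}}{3} + \frac{\log{\left(18 \right)}}{3} + \frac{4 \log{\left(3 \right)}}{3}.
Integral = F(6) - F(4) = - 2 \log{\left(6 \right)} - \frac{4 \log{\left(3 \right)}}{3} - \frac{2 \sqrt{2} \operatorname{atan}{\left(3 \sqrt{2} \right)}}{3} - \frac{\log{\left(18 \right)}}{3} + \frac{2 \sqrt{2} \operatorname{atan}{\left(2 \sqrt{2} \right)}}{3} + \frac{\log{\left(38 \right)}}{3} + \frac{4 \log{\left(5 \right)}}{3} + 2 \log{\left(4 \right)}.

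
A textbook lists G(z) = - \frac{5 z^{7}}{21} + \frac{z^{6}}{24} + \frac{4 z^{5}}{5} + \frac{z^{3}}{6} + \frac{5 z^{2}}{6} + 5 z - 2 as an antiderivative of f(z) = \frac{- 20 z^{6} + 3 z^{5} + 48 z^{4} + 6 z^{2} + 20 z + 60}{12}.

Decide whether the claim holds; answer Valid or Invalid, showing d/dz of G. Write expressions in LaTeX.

d/dz[G] = - \frac{5 z^{6}}{3} + \frac{z^{5}}{4} + 4 z^{4} + \frac{z^{2}}{2} + \frac{5 z}{3} + 5
This equals f(z) exactly, so the claim holds.

Valid - the claim checks out under differentiation.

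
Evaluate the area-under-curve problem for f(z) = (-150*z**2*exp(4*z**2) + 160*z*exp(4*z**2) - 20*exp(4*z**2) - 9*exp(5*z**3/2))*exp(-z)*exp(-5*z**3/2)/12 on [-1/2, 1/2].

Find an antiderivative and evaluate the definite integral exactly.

Antiderivative: F(z) = 5*exp(-z)*exp(4*z**2)*exp(-5*z**3/2)/3 + 3*exp(-z)/4; value = -5*exp(29/16)/3 - 3*exp(1/2)/4 + 3*exp(-1/2)/4 + 5*exp(3/16)/3

A candidate is checked by its d/dz: the result must match f(z).
F(z) = 5*exp(-z)*exp(4*z**2)*exp(-5*z**3/2)/3 + 3*exp(-z)/4 is an antiderivative of f.
Check: d/dz[5*exp(-z)*exp(4*z**2)*exp(-5*z**3/2)/3 + 3*exp(-z)/4] = (-150*z**2*exp(4*z**2) + 160*z*exp(4*z**2) - 20*exp(4*z**2) - 9*exp(5*z**3/2))*exp(-z)*exp(-5*z**3/2)/12 = f(z).
F(1/2) = 3*exp(-1/2)/4 + 5*exp(3/16)/3; F(-1/2) = 3*exp(1/2)/4 + 5*exp(29/16)/3.
Integral = F(1/2) - F(-1/2) = -5*exp(29/16)/3 - 3*exp(1/2)/4 + 3*exp(-1/2)/4 + 5*exp(3/16)/3.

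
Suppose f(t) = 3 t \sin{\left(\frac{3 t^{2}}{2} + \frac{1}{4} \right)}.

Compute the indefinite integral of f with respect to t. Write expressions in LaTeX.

F(t) = - \cos{\left(\frac{3 t^{2}}{2} + \frac{1}{4} \right)} + C

The substitution u = \frac{3 t^{2}}{2} + \frac{1}{4} works: f is exactly (dF/du)*(du/dt) for that inner function.
Check: d/dt[- \cos{\left(\frac{3 t^{2}}{2} + \frac{1}{4} \right)}] = 3 t \sin{\left(\frac{3 t^{2}}{2} + \frac{1}{4} \right)} = f(t).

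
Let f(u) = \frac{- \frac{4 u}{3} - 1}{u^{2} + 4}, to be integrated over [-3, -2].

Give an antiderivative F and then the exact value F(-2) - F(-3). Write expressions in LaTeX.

Recover f(u) by differentiating a candidate F(u); any mismatch rules it out.
F(u) = - \frac{2 \log{\left(u^{2} + 4 \right)}}{3} - \frac{\operatorname{atan}{\left(\frac{u}{2} \right)}}{2} is an antiderivative of f.
Check: d/du[- \frac{2 \log{\left(u^{2} + 4 \right)}}{3} - \frac{\operatorname{atan}{\left(\frac{u}{2} \right)}}{2}] = \frac{- 4 u - 3}{3 u^{2} + 12}, which equals f(u).
F(-2) = - \frac{2 \log{\left(8 \right)}}{3} + \frac{\pi}{8}; F(-3) = - \frac{2 \log{\left(13 \right)}}{3} + \frac{\operatorname{atan}{\left(\frac{3}{2} \right)}}{2}.
Integral = F(-2) - F(-3) = - \frac{2 \log{\left(8 \right)}}{3} - \frac{\operatorname{atan}{\left(\frac{3}{2} \right)}}{2} + \frac{\pi}{8} + \frac{2 \log{\left(13 \right)}}{3}.

Antiderivative: F(u) = - \frac{2 \log{\left(u^{2} + 4 \right)}}{3} - \frac{\operatorname{atan}{\left(\frac{u}{2} \right)}}{2}; value = - \frac{2 \log{\left(8 \right)}}{3} - \frac{\operatorname{atan}{\left(\frac{3}{2} \right)}}{2} + \frac{\pi}{8} + \frac{2 \log{\left(13 \right)}}{3}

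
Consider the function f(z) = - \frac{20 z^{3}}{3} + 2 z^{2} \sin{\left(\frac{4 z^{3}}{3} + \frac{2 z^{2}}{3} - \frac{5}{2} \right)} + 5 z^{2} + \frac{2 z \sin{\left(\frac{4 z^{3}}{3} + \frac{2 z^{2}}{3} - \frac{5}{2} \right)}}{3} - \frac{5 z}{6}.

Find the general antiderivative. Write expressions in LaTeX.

F(z) = - \frac{5 z^{4}}{3} + \frac{5 z^{3}}{3} - \frac{5 z^{2}}{12} - \frac{\cos{\left(\frac{4 z^{3}}{3} + \frac{2 z^{2}}{3} - \frac{5}{2} \right)}}{2} + C

The integrand splits into summands that can be handled one at a time.
Check: d/dz[- \frac{5 z^{4}}{3} + \frac{5 z^{3}}{3} - \frac{5 z^{2}}{12} - \frac{\cos{\left(\frac{4 z^{3}}{3} + \frac{2 z^{2}}{3} - \frac{5}{2} \right)}}{2}] = - \frac{20 z^{3}}{3} + 2 z^{2} \sin{\left(\frac{4 z^{3}}{3} + \frac{2 z^{2}}{3} - \frac{5}{2} \right)} + 5 z^{2} + \frac{2 z \sin{\left(\frac{4 z^{3}}{3} + \frac{2 z^{2}}{3} - \frac{5}{2} \right)}}{3} - \frac{5 z}{6} = f(z).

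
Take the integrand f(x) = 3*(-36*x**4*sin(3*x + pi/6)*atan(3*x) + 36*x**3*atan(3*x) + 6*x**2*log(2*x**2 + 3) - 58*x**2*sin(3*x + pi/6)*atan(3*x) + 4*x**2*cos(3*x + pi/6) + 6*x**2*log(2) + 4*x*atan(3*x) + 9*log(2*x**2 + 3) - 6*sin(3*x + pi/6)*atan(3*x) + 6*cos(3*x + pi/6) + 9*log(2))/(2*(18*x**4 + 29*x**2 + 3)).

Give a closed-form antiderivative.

An antiderivative is F(x) = 3*log(4*x**2 + 6)*atan(3*x)/2 + cos(3*x + pi/6)*atan(3*x).

Recognize the product-rule pattern: f = u'v + uv' with u = 3*log(4*x**2 + 6)/2 + cos(3*x + pi/6), v = atan(3*x), so integration by parts undoes it.
Check: d/dx[3*log(4*x**2 + 6)*atan(3*x)/2 + cos(3*x + pi/6)*atan(3*x)] = (-108*x**4*sin(3*x + pi/6)*atan(3*x) + 108*x**3*atan(3*x) + 18*x**2*log(2*x**2 + 3) - 174*x**2*sin(3*x + pi/6)*atan(3*x) + 12*x**2*cos(3*x + pi/6) + 18*x**2*log(2) + 12*x*atan(3*x) + 27*log(2*x**2 + 3) - 18*sin(3*x + pi/6)*atan(3*x) + 18*cos(3*x + pi/6) + 27*log(2))/(36*x**4 + 58*x**2 + 6), which equals f(x).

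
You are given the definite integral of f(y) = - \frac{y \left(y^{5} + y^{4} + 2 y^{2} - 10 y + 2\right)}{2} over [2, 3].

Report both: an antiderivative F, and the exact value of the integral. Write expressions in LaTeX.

Antiderivative: F(y) = - \frac{y^{7}}{14} - \frac{y^{6}}{12} - \frac{y^{4}}{4} + \frac{5 y^{3}}{3} - \frac{y^{2}}{2}; value = - \frac{1327}{7}

Whatever form F(y) takes, F'(y) = f(y) is non-negotiable.
F(y) = - \frac{y^{7}}{14} - \frac{y^{6}}{12} - \frac{y^{4}}{4} + \frac{5 y^{3}}{3} - \frac{y^{2}}{2} is an antiderivative of f.
Check: d/dy[- \frac{y^{7}}{14} - \frac{y^{6}}{12} - \frac{y^{4}}{4} + \frac{5 y^{3}}{3} - \frac{y^{2}}{2}] = - \frac{y^{6}}{2} - \frac{y^{5}}{2} - y^{3} + 5 y^{2} - y, which equals f(y).
F(3) = - \frac{1377}{7}; F(2) = - \frac{50}{7}.
Integral = F(3) - F(2) = - \frac{1327}{7}.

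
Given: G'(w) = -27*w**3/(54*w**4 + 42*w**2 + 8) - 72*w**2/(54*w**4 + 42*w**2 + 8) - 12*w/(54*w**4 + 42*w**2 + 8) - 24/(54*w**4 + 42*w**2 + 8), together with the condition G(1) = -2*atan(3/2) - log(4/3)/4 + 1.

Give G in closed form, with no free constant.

G(w) = -log(w**2 + 1/3)/4 - 2*atan(3*w/2) + 1

Integrate term by term and add the pieces.
A general antiderivative is -log(w**2 + 1/3)/4 - 2*atan(3*w/2) + C.
The condition gives C = -2*atan(3/2) - log(4/3)/4 + 1 - (-2*atan(3/2) - log(4/3)/4) = 1.
So G(w) = -log(w**2 + 1/3)/4 - 2*atan(3*w/2) + 1.
Check: d/dw[-log(w**2 + 1/3)/4 - 2*atan(3*w/2) + 1] = (-27*w**3 - 72*w**2 - 12*w - 24)/(54*w**4 + 42*w**2 + 8), which equals G'(w).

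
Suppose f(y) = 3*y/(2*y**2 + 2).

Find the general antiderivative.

f matches the chain-rule pattern g'(h)*h' with inner function h(y) = 4*y**2 + 4; substituting u = h(y) collapses the integral.
Check: d/dy[3*log(4*y**2 + 4)/4] = 3*y/(2*y**2 + 2) = f(y).

F(y) = 3*log(4*y**2 + 4)/4 + C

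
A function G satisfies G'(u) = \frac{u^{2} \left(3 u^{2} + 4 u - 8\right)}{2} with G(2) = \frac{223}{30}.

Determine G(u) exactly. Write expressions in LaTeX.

Any candidate G(u) must reproduce the stated G'(u) exactly.
A general antiderivative is \frac{3 u^{5}}{10} + \frac{u^{4}}{2} - \frac{4 u^{3}}{3} + C.
The condition gives C = \frac{223}{30} - (\frac{104}{15}) = \frac{1}{2}.
So G(u) = \frac{3 u^{5}}{10} + \frac{u^{4}}{2} - \frac{4 u^{3}}{3} + \frac{1}{2}.
Check: d/du[\frac{3 u^{5}}{10} + \frac{u^{4}}{2} - \frac{4 u^{3}}{3} + \frac{1}{2}] = \frac{3 u^{4}}{2} + 2 u^{3} - 4 u^{2}, which equals G'(u).

G(u) = \frac{3 u^{5}}{10} + \frac{u^{4}}{2} - \frac{4 u^{3}}{3} + \frac{1}{2}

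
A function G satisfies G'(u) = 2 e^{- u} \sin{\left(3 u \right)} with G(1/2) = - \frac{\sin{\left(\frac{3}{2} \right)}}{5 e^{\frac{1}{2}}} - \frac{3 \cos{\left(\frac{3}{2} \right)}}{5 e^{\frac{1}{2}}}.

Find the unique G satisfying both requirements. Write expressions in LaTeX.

Differentiate the proposed G(u) back; it has to land on the given G'(u).
A general antiderivative is - \frac{e^{- u} \sin{\left(3 u \right)}}{5} - \frac{3 e^{- u} \cos{\left(3 u \right)}}{5} + C.
The condition gives C = - \frac{\sin{\left(\frac{3}{2} \right)}}{5 e^{\frac{1}{2}}} - \frac{3 \cos{\left(\frac{3}{2} \right)}}{5 e^{\frac{1}{2}}} - (- \frac{\sin{\left(\frac{3}{2} \right)}}{5 e^{\frac{1}{2}}} - \frac{3 \cos{\left(\frac{3}{2} \right)}}{5 e^{\frac{1}{2}}}) = 0.
So G(u) = - \frac{e^{- u} \sin{\left(3 u \right)}}{5} - \frac{3 e^{- u} \cos{\left(3 u \right)}}{5}.
Check: d/du[- \frac{e^{- u} \sin{\left(3 u \right)}}{5} - \frac{3 e^{- u} \cos{\left(3 u \right)}}{5}] = 2 e^{- u} \sin{\left(3 u \right)} = G'(u).

G(u) = - \frac{e^{- u} \sin{\left(3 u \right)}}{5} - \frac{3 e^{- u} \cos{\left(3 u \right)}}{5}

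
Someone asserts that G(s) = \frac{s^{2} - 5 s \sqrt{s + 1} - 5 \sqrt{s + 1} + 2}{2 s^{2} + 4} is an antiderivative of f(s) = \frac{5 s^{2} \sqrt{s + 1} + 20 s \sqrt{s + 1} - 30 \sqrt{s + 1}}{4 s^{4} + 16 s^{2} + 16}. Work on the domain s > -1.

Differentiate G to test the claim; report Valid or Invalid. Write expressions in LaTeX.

d/ds[G] = \frac{5 s^{3} + 25 s^{2} - 10 s - 30}{4 s^{4} \sqrt{s + 1} + 16 s^{2} \sqrt{s + 1} + 16 \sqrt{s + 1}}
This equals f(s) exactly, so the claim holds.

Valid. The derivative of G reproduces f.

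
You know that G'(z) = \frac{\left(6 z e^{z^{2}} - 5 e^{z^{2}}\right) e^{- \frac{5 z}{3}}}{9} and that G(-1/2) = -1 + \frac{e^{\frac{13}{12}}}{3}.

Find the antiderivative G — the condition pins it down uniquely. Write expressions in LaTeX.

G(z) = \frac{e^{z^{2} - \frac{5 z}{3}}}{3} - 1

The substitution u = z^{2} - \frac{5 z}{3} works: G'(z) is exactly (dG/du)*(du/dz) for that inner function.
A general antiderivative is \frac{e^{z^{2} - \frac{5 z}{3}}}{3} + C.
The condition gives C = -1 + \frac{e^{\frac{13}{12}}}{3} - (\frac{e^{\frac{13}{12}}}{3}) = -1.
So G(z) = \frac{e^{z^{2} - \frac{5 z}{3}}}{3} - 1.
Check: d/dz[\frac{e^{z^{2} - \frac{5 z}{3}}}{3} - 1] = \frac{2 z e^{- \frac{5 z}{3}} e^{z^{2}}}{3} - \frac{5 e^{- \frac{5 z}{3}} e^{z^{2}}}{9}, which equals G'(z).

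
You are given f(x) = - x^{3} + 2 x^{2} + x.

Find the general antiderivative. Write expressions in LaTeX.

F(x) = \frac{x^{2} \left(- 3 x^{2} + 8 x + 6\right)}{12} + C

The integrand splits into summands that can be handled one at a time.
Check: d/dx[\frac{x^{2} \left(- 3 x^{2} + 8 x + 6\right)}{12}] = - x^{3} + 2 x^{2} + x = f(x).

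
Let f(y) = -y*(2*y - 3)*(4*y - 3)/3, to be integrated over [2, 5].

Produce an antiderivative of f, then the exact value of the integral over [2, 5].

The substitution u = -2*y**2/3 + y works: f is exactly (dF/du)*(du/dy) for that inner function.
F(y) = -y**2*(2*y - 3)**2/6 is an antiderivative of f.
Check: d/dy[-y**2*(2*y - 3)**2/6] = -8*y**3/3 + 6*y**2 - 3*y, which equals f(y).
F(5) = -1225/6; F(2) = -2/3.
Integral = F(5) - F(2) = -407/2.

Antiderivative: F(y) = -y**2*(2*y - 3)**2/6; value = -407/2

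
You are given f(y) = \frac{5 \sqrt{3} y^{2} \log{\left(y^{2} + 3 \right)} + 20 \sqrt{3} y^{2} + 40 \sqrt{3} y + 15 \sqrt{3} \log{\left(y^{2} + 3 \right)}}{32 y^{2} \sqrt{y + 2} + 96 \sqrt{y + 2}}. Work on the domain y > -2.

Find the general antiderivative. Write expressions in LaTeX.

F(y) = \frac{5 \sqrt{3} \sqrt{y + 2} \log{\left(y^{2} + 3 \right)}}{16} + C

f has the shape u'v + uv' for u = \frac{5 \sqrt{3 y + 6}}{16} and v = \log{\left(y^{2} + 3 \right)} — it is the derivative of the product u*v.
Check: d/dy[\frac{5 \sqrt{3} \sqrt{y + 2} \log{\left(y^{2} + 3 \right)}}{16}] = \frac{5 \sqrt{3} y^{2} \log{\left(y^{2} + 3 \right)} + 20 \sqrt{3} y^{2} + 40 \sqrt{3} y + 15 \sqrt{3} \log{\left(y^{2} + 3 \right)}}{32 y^{2} \sqrt{y + 2} + 96 \sqrt{y + 2}} = f(y).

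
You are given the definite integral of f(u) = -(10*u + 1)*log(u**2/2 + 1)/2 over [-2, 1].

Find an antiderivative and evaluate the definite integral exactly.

Antiderivative: F(u) = 5*u**2/2 + u + (-5*u**2/2 - u/2)*log(u**2/2 + 1) - 5*log(u**2 + 2) - sqrt(2)*atan(sqrt(2)*u/2); value = -9/2 - sqrt(2)*atan(sqrt(2)) - 3*log(3/2) - sqrt(2)*atan(sqrt(2)/2) + 4*log(3) + 5*log(6)

Recover f(u) by differentiating a candidate F(u); any mismatch rules it out.
F(u) = 5*u**2/2 + u + (-5*u**2/2 - u/2)*log(u**2/2 + 1) - 5*log(u**2 + 2) - sqrt(2)*atan(sqrt(2)*u/2) is an antiderivative of f.
Check: d/du[5*u**2/2 + u + (-5*u**2/2 - u/2)*log(u**2/2 + 1) - 5*log(u**2 + 2) - sqrt(2)*atan(sqrt(2)*u/2)] = -5*u*log(u**2/2 + 1) - log(u**2/2 + 1)/2, which equals f(u).
F(1) = -5*log(3) - 3*log(3/2) - sqrt(2)*atan(sqrt(2)/2) + 7/2; F(-2) = -9*log(3) - 5*log(6) + sqrt(2)*atan(sqrt(2)) + 8.
Integral = F(1) - F(-2) = -9/2 - sqrt(2)*atan(sqrt(2)) - 3*log(3/2) - sqrt(2)*atan(sqrt(2)/2) + 4*log(3) + 5*log(6).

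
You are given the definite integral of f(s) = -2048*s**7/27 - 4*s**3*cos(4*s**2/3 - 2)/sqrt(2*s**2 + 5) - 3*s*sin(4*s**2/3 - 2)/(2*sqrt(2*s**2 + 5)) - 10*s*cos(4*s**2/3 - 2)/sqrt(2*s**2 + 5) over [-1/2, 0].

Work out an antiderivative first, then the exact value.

The integrand splits into summands that can be handled one at a time.
F(s) = -256*s**8/27 - 3*sqrt(2*s**2 + 5)*sin(4*s**2/3 - 2)/4 is an antiderivative of f.
Check: d/ds[-256*s**8/27 - 3*sqrt(2*s**2 + 5)*sin(4*s**2/3 - 2)/4] = (-4096*s**7*sqrt(2*s**2 + 5) - 216*s**3*cos(4*s**2/3 - 2) - 81*s*sin(4*s**2/3 - 2) - 540*s*cos(4*s**2/3 - 2))/(54*sqrt(2*s**2 + 5)), which equals f(s).
F(0) = 3*sqrt(5)*sin(2)/4; F(-1/2) = -1/27 + 3*sqrt(22)*sin(5/3)/8.
Integral = F(0) - F(-1/2) = -3*sqrt(22)*sin(5/3)/8 + 1/27 + 3*sqrt(5)*sin(2)/4.

Antiderivative: F(s) = -256*s**8/27 - 3*sqrt(2*s**2 + 5)*sin(4*s**2/3 - 2)/4; value = -3*sqrt(22)*sin(5/3)/8 + 1/27 + 3*sqrt(5)*sin(2)/4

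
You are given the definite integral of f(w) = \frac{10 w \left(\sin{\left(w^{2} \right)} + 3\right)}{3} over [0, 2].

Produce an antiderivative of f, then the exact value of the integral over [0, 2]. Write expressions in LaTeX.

Any candidate F(w) must reproduce f(w) exactly when differentiated.
F(w) = 5 w^{2} - \frac{5 \cos{\left(w^{2} \right)}}{3} is an antiderivative of f.
Check: d/dw[5 w^{2} - \frac{5 \cos{\left(w^{2} \right)}}{3}] = \frac{10 w \sin{\left(w^{2} \right)}}{3} + 10 w, which equals f(w).
F(2) = 20 - \frac{5 \cos{\left(4 \right)}}{3}; F(0) = - \frac{5}{3}.
Integral = F(2) - F(0) = \frac{65}{3} - \frac{5 \cos{\left(4 \right)}}{3}.

Antiderivative: F(w) = 5 w^{2} - \frac{5 \cos{\left(w^{2} \right)}}{3}; value = \frac{65}{3} - \frac{5 \cos{\left(4 \right)}}{3}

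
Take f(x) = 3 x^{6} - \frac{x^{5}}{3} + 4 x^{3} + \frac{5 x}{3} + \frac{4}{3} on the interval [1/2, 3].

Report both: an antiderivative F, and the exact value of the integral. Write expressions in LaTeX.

Antiderivative: F(x) = \frac{3 x^{7}}{7} - \frac{x^{6}}{18} + x^{4} + \frac{5 x^{2}}{6} + \frac{4 x}{3}; value = \frac{1992505}{2016}

Integrate term by term and add the pieces.
F(x) = \frac{3 x^{7}}{7} - \frac{x^{6}}{18} + x^{4} + \frac{5 x^{2}}{6} + \frac{4 x}{3} is an antiderivative of f.
Check: d/dx[\frac{3 x^{7}}{7} - \frac{x^{6}}{18} + x^{4} + \frac{5 x^{2}}{6} + \frac{4 x}{3}] = 3 x^{6} - \frac{x^{5}}{3} + 4 x^{3} + \frac{5 x}{3} + \frac{4}{3} = f(x).
F(3) = \frac{6925}{7}; F(1/2) = \frac{1895}{2016}.
Integral = F(3) - F(1/2) = \frac{1992505}{2016}.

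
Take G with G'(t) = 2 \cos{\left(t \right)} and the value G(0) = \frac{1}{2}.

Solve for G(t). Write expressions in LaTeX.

G(t) = \frac{4 \sin{\left(t \right)} + 1}{2}

For G(t) to be correct, d/dt[G] must agree with the stated G'(t) identically.
A general antiderivative is 2 \sin{\left(t \right)} + C.
The condition gives C = \frac{1}{2} - (0) = \frac{1}{2}.
So G(t) = \frac{4 \sin{\left(t \right)} + 1}{2}.
Check: d/dt[\frac{4 \sin{\left(t \right)} + 1}{2}] = 2 \cos{\left(t \right)} = G'(t).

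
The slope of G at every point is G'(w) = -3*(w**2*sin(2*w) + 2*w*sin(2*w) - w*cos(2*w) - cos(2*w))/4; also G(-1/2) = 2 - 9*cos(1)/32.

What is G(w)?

G'(w) has the shape u'v + uv' for u = 3*w**2/8 + 3*w/4 and v = cos(2*w) — it is the derivative of the product u*v.
A general antiderivative is -(-3*w**2/4 - 3*w/2)*cos(2*w)/2 + C.
The condition gives C = 2 - 9*cos(1)/32 - (-9*cos(1)/32) = 2.
So G(w) = (-3*w*(-w - 2)*cos(2*w) + 16)/8.
Check: d/dw[(-3*w*(-w - 2)*cos(2*w) + 16)/8] = -3*w**2*sin(2*w)/4 - 3*w*sin(2*w)/2 + 3*w*cos(2*w)/4 + 3*cos(2*w)/4, which equals G'(w).

G(w) = (-3*w*(-w - 2)*cos(2*w) + 16)/8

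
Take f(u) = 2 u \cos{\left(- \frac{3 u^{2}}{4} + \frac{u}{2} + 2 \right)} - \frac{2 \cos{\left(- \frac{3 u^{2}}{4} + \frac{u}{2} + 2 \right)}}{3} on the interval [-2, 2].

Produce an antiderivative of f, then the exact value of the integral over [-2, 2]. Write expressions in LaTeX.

The substitution w = - \frac{3 u^{2}}{4} + \frac{u}{2} + 2 works: f is exactly (dF/dw)*(dw/du) for that inner function.
F(u) = - \frac{4 \sin{\left(- \frac{3 u^{2}}{4} + \frac{u}{2} + 2 \right)}}{3} is an antiderivative of f.
Check: d/du[- \frac{4 \sin{\left(- \frac{3 u^{2}}{4} + \frac{u}{2} + 2 \right)}}{3}] = 2 u \cos{\left(- \frac{3 u^{2}}{4} + \frac{u}{2} + 2 \right)} - \frac{2 \cos{\left(- \frac{3 u^{2}}{4} + \frac{u}{2} + 2 \right)}}{3} = f(u).
F(2) = 0; F(-2) = \frac{4 \sin{\left(2 \right)}}{3}.
Integral = F(2) - F(-2) = - \frac{4 \sin{\left(2 \right)}}{3}.

Antiderivative: F(u) = - \frac{4 \sin{\left(- \frac{3 u^{2}}{4} + \frac{u}{2} + 2 \right)}}{3}; value = - \frac{4 \sin{\left(2 \right)}}{3}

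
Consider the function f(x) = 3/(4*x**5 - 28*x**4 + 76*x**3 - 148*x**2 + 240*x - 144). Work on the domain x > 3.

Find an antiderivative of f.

The denominator factors as 4*(x - 3)**2*(x - 1)*(x**2 + 4); partial fractions split f into directly integrable pieces: -3*(11*x - 19)/(3380*(x**2 + 4)) + 3/(80*(x - 1)) - 75/(2704*(x - 3)) + 3/(104*(x - 3)**2).
Check: d/dx[(-375*x*log(x - 3) + 507*x*log(x - 1) - 66*x*log(x**2 + 4) + 114*x*atan(x/2) + 1125*log(x - 3) - 1521*log(x - 1) + 198*log(x**2 + 4) - 342*atan(x/2) - 390)/(13520*x - 40560)] = 3/(4*x**5 - 28*x**4 + 76*x**3 - 148*x**2 + 240*x - 144) = f(x).

An antiderivative is F(x) = (-375*x*log(x - 3) + 507*x*log(x - 1) - 66*x*log(x**2 + 4) + 114*x*atan(x/2) + 1125*log(x - 3) - 1521*log(x - 1) + 198*log(x**2 + 4) - 342*atan(x/2) - 390)/(13520*x - 40560).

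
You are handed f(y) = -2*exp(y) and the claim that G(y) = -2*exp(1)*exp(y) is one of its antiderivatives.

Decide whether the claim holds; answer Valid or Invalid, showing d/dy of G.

Invalid: d/dy[G] - f = -2*exp(1)*exp(y) + 2*exp(y), which is not 0.

d/dy[G] = -2*exp(1)*exp(y)
d/dy[G] - f(y) = -2*exp(1)*exp(y) + 2*exp(y) != 0.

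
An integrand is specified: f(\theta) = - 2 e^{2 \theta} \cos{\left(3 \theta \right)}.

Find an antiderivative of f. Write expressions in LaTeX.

A first test for any F(\theta): its \theta-derivative must equal f(\theta) identically.
Check: d/d\theta[- \frac{6 e^{2 \theta} \sin{\left(3 \theta \right)}}{13} - \frac{4 e^{2 \theta} \cos{\left(3 \theta \right)}}{13}] = - 2 e^{2 \theta} \cos{\left(3 \theta \right)} = f(\theta).

An antiderivative is F(\theta) = - \frac{6 e^{2 \theta} \sin{\left(3 \theta \right)}}{13} - \frac{4 e^{2 \theta} \cos{\left(3 \theta \right)}}{13}.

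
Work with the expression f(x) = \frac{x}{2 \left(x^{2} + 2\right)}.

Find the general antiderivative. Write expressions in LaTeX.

The substitution u = x^{2} + 2 works: f is exactly (dF/du)*(du/dx) for that inner function.
Check: d/dx[\frac{\log{\left(x^{2} + 2 \right)}}{4}] = \frac{x}{2 x^{2} + 4}, which equals f(x).

F(x) = \frac{\log{\left(x^{2} + 2 \right)}}{4} + C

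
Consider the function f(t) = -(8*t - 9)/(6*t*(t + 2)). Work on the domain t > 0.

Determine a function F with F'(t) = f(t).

An antiderivative is F(t) = 3*log(t)/4 - 25*log(t + 2)/12.

The denominator factors as 6*t*(t + 2); partial fractions split f into directly integrable pieces: -25/(12*(t + 2)) + 3/(4*t).
Check: d/dt[3*log(t)/4 - 25*log(t + 2)/12] = (9 - 8*t)/(6*t**2 + 12*t), which equals f(t).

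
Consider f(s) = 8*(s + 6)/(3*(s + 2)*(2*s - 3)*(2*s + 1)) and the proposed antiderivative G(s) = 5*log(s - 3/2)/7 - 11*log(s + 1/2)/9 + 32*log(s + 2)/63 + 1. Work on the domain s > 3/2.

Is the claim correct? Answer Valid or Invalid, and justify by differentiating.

d/ds[G] = (8*s + 48)/(12*s**3 + 12*s**2 - 33*s - 18)
This equals f(s) exactly, so the claim holds.

Valid. The derivative of G reproduces f.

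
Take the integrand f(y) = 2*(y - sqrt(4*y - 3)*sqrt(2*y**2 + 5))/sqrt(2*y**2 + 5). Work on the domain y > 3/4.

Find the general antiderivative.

F(y) = -4*y*sqrt(4*y - 3)/3 + sqrt(4*y - 3) + sqrt(2*y**2 + 5) + C

For F(y) to be correct the identity F'(y) - f(y) = 0 must hold.
Check: d/dy[-4*y*sqrt(4*y - 3)/3 + sqrt(4*y - 3) + sqrt(2*y**2 + 5)] = (2*y*sqrt(4*y - 3) - 8*y*sqrt(2*y**2 + 5) + 6*sqrt(2*y**2 + 5))/(sqrt(4*y - 3)*sqrt(2*y**2 + 5)), which equals f(y).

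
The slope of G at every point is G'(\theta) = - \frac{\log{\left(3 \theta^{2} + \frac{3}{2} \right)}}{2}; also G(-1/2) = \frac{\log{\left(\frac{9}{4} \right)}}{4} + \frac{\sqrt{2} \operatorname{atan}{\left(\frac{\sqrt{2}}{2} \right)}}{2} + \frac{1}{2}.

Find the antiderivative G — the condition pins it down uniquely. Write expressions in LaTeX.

Since d/d\theta undoes antidifferentiation here, G(\theta) must give back the stated G'(\theta).
A general antiderivative is - \frac{\theta \log{\left(3 \theta^{2} + \frac{3}{2} \right)}}{2} + \theta - \frac{\sqrt{2} \operatorname{atan}{\left(\sqrt{2} \theta \right)}}{2} + C.
The condition gives C = \frac{\log{\left(\frac{9}{4} \right)}}{4} + \frac{\sqrt{2} \operatorname{atan}{\left(\frac{\sqrt{2}}{2} \right)}}{2} + \frac{1}{2} - (- \frac{1}{2} + \frac{\log{\left(\frac{9}{4} \right)}}{4} + \frac{\sqrt{2} \operatorname{atan}{\left(\frac{\sqrt{2}}{2} \right)}}{2}) = 1.
So G(\theta) = - \frac{\theta \log{\left(3 \theta^{2} + \frac{3}{2} \right)}}{2} + \theta - \frac{\sqrt{2} \operatorname{atan}{\left(\sqrt{2} \theta \right)}}{2} + 1.
Check: d/d\theta[- \frac{\theta \log{\left(3 \theta^{2} + \frac{3}{2} \right)}}{2} + \theta - \frac{\sqrt{2} \operatorname{atan}{\left(\sqrt{2} \theta \right)}}{2} + 1] = - \frac{\log{\left(\theta^{2} + \frac{1}{2} \right)}}{2} - \frac{\log{\left(3 \right)}}{2}, which equals G'(\theta).

G(\theta) = - \frac{\theta \log{\left(3 \theta^{2} + \frac{3}{2} \right)}}{2} + \theta - \frac{\sqrt{2} \operatorname{atan}{\left(\sqrt{2} \theta \right)}}{2} + 1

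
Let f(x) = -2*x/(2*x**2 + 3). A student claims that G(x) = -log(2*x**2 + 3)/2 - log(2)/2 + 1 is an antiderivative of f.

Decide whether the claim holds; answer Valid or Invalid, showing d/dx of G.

d/dx[G] = -2*x/(2*x**2 + 3)
This equals f(x) exactly, so the claim holds.

Valid - the claim checks out under differentiation.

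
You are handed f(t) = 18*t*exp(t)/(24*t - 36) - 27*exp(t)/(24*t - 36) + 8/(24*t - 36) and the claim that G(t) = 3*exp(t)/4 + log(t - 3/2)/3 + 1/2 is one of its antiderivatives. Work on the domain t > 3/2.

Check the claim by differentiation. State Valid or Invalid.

Valid - the claim checks out under differentiation.

d/dt[G] = (18*t*exp(t) - 27*exp(t) + 8)/(24*t - 36)
This equals f(t) exactly, so the claim holds.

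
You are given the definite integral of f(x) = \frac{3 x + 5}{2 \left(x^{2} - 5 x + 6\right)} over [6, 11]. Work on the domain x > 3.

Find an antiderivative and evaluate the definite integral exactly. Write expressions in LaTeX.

The denominator factors as 2 \left(x - 3\right) \left(x - 2\right); partial fractions split f into directly integrable pieces: - \frac{11}{2 \left(x - 2\right)} + \frac{7}{x - 3}.
F(x) = 7 \log{\left(x - 3 \right)} - \frac{11 \log{\left(x - 2 \right)}}{2} is an antiderivative of f.
Check: d/dx[7 \log{\left(x - 3 \right)} - \frac{11 \log{\left(x - 2 \right)}}{2}] = \frac{3 x + 5}{2 x^{2} - 10 x + 12}, which equals f(x).
F(11) = - \frac{11 \log{\left(9 \right)}}{2} + 7 \log{\left(8 \right)}; F(6) = - \frac{11 \log{\left(4 \right)}}{2} + 7 \log{\left(3 \right)}.
Integral = F(11) - F(6) = - \frac{11 \log{\left(9 \right)}}{2} - 7 \log{\left(3 \right)} + \frac{11 \log{\left(4 \right)}}{2} + 7 \log{\left(8 \right)}.

Antiderivative: F(x) = 7 \log{\left(x - 3 \right)} - \frac{11 \log{\left(x - 2 \right)}}{2}; value = - \frac{11 \log{\left(9 \right)}}{2} - 7 \log{\left(3 \right)} + \frac{11 \log{\left(4 \right)}}{2} + 7 \log{\left(8 \right)}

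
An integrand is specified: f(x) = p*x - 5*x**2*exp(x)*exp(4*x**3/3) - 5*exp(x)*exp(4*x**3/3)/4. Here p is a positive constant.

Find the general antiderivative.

Integrate term by term and add the pieces.
Check: d/dx[p*x**2/2 - 5*exp(x)*exp(4*x**3/3)/4] = p*x - 5*x**2*exp(x)*exp(4*x**3/3) - 5*exp(x)*exp(4*x**3/3)/4 = f(x).

F(x) = p*x**2/2 - 5*exp(x)*exp(4*x**3/3)/4 + C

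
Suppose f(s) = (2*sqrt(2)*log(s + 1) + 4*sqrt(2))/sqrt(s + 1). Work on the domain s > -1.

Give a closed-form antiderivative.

Recognize the product-rule pattern: f = u'v + uv' with u = 4*sqrt(2*s + 2), v = log(s + 1), so integration by parts undoes it.
Check: d/ds[4*sqrt(2)*sqrt(s + 1)*log(s + 1)] = (2*sqrt(2)*log(s + 1) + 4*sqrt(2))/sqrt(s + 1) = f(s).

An antiderivative is F(s) = 4*sqrt(2)*sqrt(s + 1)*log(s + 1).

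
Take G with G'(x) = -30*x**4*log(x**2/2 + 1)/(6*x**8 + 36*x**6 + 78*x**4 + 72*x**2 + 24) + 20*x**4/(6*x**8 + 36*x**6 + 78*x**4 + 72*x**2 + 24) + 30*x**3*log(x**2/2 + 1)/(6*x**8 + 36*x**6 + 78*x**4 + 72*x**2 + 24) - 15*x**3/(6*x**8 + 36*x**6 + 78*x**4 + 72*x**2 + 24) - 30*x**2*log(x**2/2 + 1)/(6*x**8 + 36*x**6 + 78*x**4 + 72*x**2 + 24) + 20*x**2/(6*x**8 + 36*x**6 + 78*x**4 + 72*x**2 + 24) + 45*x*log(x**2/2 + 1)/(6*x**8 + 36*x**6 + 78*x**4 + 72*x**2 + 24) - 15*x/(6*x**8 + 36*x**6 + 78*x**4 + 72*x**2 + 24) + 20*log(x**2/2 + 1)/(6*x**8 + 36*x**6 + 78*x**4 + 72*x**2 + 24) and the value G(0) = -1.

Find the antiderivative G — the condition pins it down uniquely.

G(x) = -5*(1 - 4*x/3)*log(x**2/2 + 1)/(4*(x**4 + 3*x**2 + 2)) - 1

The integrand splits into summands that can be handled one at a time.
A general antiderivative is -5*(1 - 4*x/3)*log(x**2/2 + 1)/(4*(x**4 + 3*x**2 + 2)) + C.
The condition gives C = -1 - (0) = -1.
So G(x) = -5*(1 - 4*x/3)*log(x**2/2 + 1)/(4*(x**4 + 3*x**2 + 2)) - 1.
Check: d/dx[-5*(1 - 4*x/3)*log(x**2/2 + 1)/(4*(x**4 + 3*x**2 + 2)) - 1] = (-30*x**4*log(x**2/2 + 1) + 20*x**4 + 30*x**3*log(x**2/2 + 1) - 15*x**3 - 30*x**2*log(x**2/2 + 1) + 20*x**2 + 45*x*log(x**2/2 + 1) - 15*x + 20*log(x**2/2 + 1))/(6*x**8 + 36*x**6 + 78*x**4 + 72*x**2 + 24), which equals G'(x).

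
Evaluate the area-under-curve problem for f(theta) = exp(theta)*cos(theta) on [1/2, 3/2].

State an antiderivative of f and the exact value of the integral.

Whatever form F(theta) takes, F'(theta) = f(theta) is non-negotiable.
F(theta) = (sin(theta) + cos(theta))*exp(theta)/2 is an antiderivative of f.
Check: d/dtheta[(sin(theta) + cos(theta))*exp(theta)/2] = exp(theta)*cos(theta) = f(theta).
F(3/2) = exp(3/2)*cos(3/2)/2 + exp(3/2)*sin(3/2)/2; F(1/2) = exp(1/2)*sin(1/2)/2 + exp(1/2)*cos(1/2)/2.
Integral = F(3/2) - F(1/2) = -exp(1/2)*cos(1/2)/2 - exp(1/2)*sin(1/2)/2 + exp(3/2)*cos(3/2)/2 + exp(3/2)*sin(3/2)/2.

Antiderivative: F(theta) = (sin(theta) + cos(theta))*exp(theta)/2; value = -exp(1/2)*cos(1/2)/2 - exp(1/2)*sin(1/2)/2 + exp(3/2)*cos(3/2)/2 + exp(3/2)*sin(3/2)/2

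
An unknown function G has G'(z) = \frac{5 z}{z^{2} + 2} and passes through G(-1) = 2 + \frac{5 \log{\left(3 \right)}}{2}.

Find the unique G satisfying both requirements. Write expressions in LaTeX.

G'(z) matches the chain-rule pattern g'(h)*h' with inner function h(z) = z^{2} + 2; substituting u = h(z) collapses the integral.
A general antiderivative is \frac{5 \log{\left(z^{2} + 2 \right)}}{2} + C.
The condition gives C = 2 + \frac{5 \log{\left(3 \right)}}{2} - (\frac{5 \log{\left(3 \right)}}{2}) = 2.
So G(z) = \frac{5 \log{\left(z^{2} + 2 \right)} + 4}{2}.
Check: d/dz[\frac{5 \log{\left(z^{2} + 2 \right)} + 4}{2}] = \frac{5 z}{z^{2} + 2} = G'(z).

G(z) = \frac{5 \log{\left(z^{2} + 2 \right)} + 4}{2}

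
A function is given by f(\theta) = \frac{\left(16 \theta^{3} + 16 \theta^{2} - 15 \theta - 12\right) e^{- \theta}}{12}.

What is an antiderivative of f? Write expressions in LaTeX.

Recognize the product-rule pattern: f = u'v + uv' with u = - \frac{4 \theta^{3}}{3} - \frac{16 \theta^{2}}{3} - \frac{113 \theta}{12} - \frac{101}{12}, v = e^{- \theta}, so integration by parts undoes it.
Check: d/d\theta[- \frac{\left(16 \theta^{3} + 64 \theta^{2} + 113 \theta + 101\right) e^{- \theta}}{12}] = \frac{\left(16 \theta^{3} + 16 \theta^{2} - 15 \theta - 12\right) e^{- \theta}}{12} = f(\theta).

An antiderivative is F(\theta) = - \frac{\left(16 \theta^{3} + 64 \theta^{2} + 113 \theta + 101\right) e^{- \theta}}{12}.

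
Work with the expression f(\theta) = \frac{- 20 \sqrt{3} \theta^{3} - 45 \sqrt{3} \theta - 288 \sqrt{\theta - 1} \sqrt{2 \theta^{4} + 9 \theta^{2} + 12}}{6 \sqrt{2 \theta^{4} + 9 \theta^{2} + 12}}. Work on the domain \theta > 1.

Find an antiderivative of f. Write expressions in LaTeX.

Check any antiderivative F(\theta) by computing F'(\theta) and comparing it with f(\theta).
Check: d/d\theta[\frac{\sqrt{3} \left(- 64 \sqrt{3} \theta \sqrt{\theta - 1} + 64 \sqrt{3} \sqrt{\theta - 1} - 5 \sqrt{2 \theta^{4} + 9 \theta^{2} + 12}\right)}{6}] = \frac{- 20 \sqrt{3} \theta^{3} \sqrt{\theta - 1} - 45 \sqrt{3} \theta \sqrt{\theta - 1} - 288 \theta \sqrt{2 \theta^{4} + 9 \theta^{2} + 12} + 288 \sqrt{2 \theta^{4} + 9 \theta^{2} + 12}}{6 \sqrt{\theta - 1} \sqrt{2 \theta^{4} + 9 \theta^{2} + 12}}, which equals f(\theta).

An antiderivative is F(\theta) = \frac{\sqrt{3} \left(- 64 \sqrt{3} \theta \sqrt{\theta - 1} + 64 \sqrt{3} \sqrt{\theta - 1} - 5 \sqrt{2 \theta^{4} + 9 \theta^{2} + 12}\right)}{6}.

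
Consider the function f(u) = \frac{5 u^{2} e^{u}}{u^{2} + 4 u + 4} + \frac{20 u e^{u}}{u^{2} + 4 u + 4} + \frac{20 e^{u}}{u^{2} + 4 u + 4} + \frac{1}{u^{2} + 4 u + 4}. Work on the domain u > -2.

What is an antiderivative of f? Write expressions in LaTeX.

An antiderivative is F(u) = 5 e^{u} - \frac{1}{u + 2}.

The integrand splits into summands that can be handled one at a time.
Check: d/du[5 e^{u} - \frac{1}{u + 2}] = \frac{5 u^{2} e^{u} + 20 u e^{u} + 20 e^{u} + 1}{u^{2} + 4 u + 4}, which equals f(u).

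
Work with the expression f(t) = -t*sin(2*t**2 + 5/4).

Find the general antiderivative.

f matches the chain-rule pattern g'(h)*h' with inner function h(t) = 2*t**2 + 5/4; substituting u = h(t) collapses the integral.
Check: d/dt[cos(2*t**2 + 5/4)/4] = -t*sin(2*t**2 + 5/4) = f(t).

F(t) = cos(2*t**2 + 5/4)/4 + C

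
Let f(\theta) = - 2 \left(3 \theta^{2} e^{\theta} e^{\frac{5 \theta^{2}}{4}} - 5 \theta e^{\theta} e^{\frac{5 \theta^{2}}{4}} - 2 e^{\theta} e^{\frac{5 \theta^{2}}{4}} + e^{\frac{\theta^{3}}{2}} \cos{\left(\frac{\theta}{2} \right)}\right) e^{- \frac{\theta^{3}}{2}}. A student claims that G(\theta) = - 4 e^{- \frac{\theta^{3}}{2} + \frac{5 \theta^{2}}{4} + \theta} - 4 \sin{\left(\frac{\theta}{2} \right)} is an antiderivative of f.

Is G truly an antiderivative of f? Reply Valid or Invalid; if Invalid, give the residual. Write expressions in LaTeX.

d/d\theta[G] = 6 \theta^{2} e^{\theta} e^{\frac{5 \theta^{2}}{4}} e^{- \frac{\theta^{3}}{2}} - 10 \theta e^{\theta} e^{\frac{5 \theta^{2}}{4}} e^{- \frac{\theta^{3}}{2}} - 4 e^{\theta} e^{\frac{5 \theta^{2}}{4}} e^{- \frac{\theta^{3}}{2}} - 2 \cos{\left(\frac{\theta}{2} \right)}
d/d\theta[G] - f(\theta) = \left(12 \theta^{2} e^{\theta} e^{\frac{5 \theta^{2}}{4}} - 20 \theta e^{\theta} e^{\frac{5 \theta^{2}}{4}} - 8 e^{\theta} e^{\frac{5 \theta^{2}}{4}}\right) e^{- \frac{\theta^{3}}{2}} != 0.

Invalid: d/d\theta[G] - f = \left(12 \theta^{2} e^{\theta} e^{\frac{5 \theta^{2}}{4}} - 20 \theta e^{\theta} e^{\frac{5 \theta^{2}}{4}} - 8 e^{\theta} e^{\frac{5 \theta^{2}}{4}}\right) e^{- \frac{\theta^{3}}{2}}, which is not 0.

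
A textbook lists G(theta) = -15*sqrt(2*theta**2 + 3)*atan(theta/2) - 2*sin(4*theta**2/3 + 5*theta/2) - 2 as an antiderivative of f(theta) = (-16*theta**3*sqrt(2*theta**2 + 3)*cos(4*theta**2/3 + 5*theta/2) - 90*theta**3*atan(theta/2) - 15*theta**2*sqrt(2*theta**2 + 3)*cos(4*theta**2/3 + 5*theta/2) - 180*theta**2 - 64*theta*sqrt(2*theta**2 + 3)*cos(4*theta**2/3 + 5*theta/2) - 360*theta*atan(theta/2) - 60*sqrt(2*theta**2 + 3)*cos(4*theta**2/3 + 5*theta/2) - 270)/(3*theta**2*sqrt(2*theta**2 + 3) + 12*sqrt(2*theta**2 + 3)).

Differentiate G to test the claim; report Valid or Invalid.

Valid - differentiating G returns exactly f.

d/dtheta[G] = (-16*theta**3*sqrt(2*theta**2 + 3)*cos(4*theta**2/3 + 5*theta/2) - 90*theta**3*atan(theta/2) - 15*theta**2*sqrt(2*theta**2 + 3)*cos(4*theta**2/3 + 5*theta/2) - 180*theta**2 - 64*theta*sqrt(2*theta**2 + 3)*cos(4*theta**2/3 + 5*theta/2) - 360*theta*atan(theta/2) - 60*sqrt(2*theta**2 + 3)*cos(4*theta**2/3 + 5*theta/2) - 270)/(3*theta**2*sqrt(2*theta**2 + 3) + 12*sqrt(2*theta**2 + 3))
This equals f(theta) exactly, so the claim holds.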